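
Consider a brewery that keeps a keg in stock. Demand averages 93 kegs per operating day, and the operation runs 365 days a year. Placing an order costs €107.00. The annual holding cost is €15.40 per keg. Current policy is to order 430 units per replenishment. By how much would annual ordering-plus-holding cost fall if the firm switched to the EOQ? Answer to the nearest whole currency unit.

Annual demand D = 93 × 365 = 33,945.
EOQ = √(2DS/H) = √(2 × 33,945 × 107 / 15.4) ≈ 686.81.
Cost at Q* = (D/Q*)S + (Q*/2)H = √(2DSH) ≈ €10,576.82.
Cost at Q = 430: (33,945/430)×107 + (430/2)×15.4 = €8,446.78 + €3,311.00 = €11,757.78.
Excess = €11,757.78 − €10,576.82 = €1,180.96.

Extra cost ≈ €1,181 per year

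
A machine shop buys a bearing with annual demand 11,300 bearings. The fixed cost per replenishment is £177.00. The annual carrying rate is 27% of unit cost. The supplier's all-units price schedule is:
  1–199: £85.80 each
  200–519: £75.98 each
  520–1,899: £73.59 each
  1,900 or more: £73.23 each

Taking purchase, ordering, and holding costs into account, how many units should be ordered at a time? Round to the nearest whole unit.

Holding cost per unit per year at price C is H = 0.27·C.
Candidates are each tier's EOQ (if it falls in that tier) and each price-break quantity.
Tier 1 (£85.80): EOQ = 415.5 exceeds tier's upper bound 199, so this tier is dominated.
EOQ at £75.98 = 441.6 (feasible in tier 2): TC = 11,300×£75.98 + (11,300/441.6)×177 + (441.6/2)×0.27×£75.98 = £867,632.84.
EOQ at £73.59 = 448.7 < 520, so use break Q=520: TC = 11,300×£73.59 + (11,300/520.0)×177 + (520.0/2)×0.27×£73.59 = £840,579.36.
EOQ at £73.23 = 449.8 < 1900, so use break Q=1900: TC = 11,300×£73.23 + (11,300/1900.0)×177 + (1900.0/2)×0.27×£73.23 = £847,335.18.
Lowest total cost is £840,579.36 at Q = 520.0.

Q* ≈ 520 bearings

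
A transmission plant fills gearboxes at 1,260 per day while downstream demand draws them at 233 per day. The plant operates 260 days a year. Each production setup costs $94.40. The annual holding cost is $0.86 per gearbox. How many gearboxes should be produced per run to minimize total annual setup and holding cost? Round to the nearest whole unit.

Annual demand D = 233 × 260 = 60,580.
Production build-up factor (1 − d/p) = 1 − 233/1,260 = 0.8151.
Q* = √(2DS / (H(1 − d/p))) = √(2 × 60,580 × 94.4 / (0.86 × 0.8151)).
= √(11,437,504 / 0.701) ≈ 4039.396.

Q* ≈ 4,039 gearboxes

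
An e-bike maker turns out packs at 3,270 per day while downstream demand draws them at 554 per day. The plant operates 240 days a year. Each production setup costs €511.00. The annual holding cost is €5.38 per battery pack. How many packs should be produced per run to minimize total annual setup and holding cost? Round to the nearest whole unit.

Annual demand D = 554 × 240 = 132,960.
Production build-up factor (1 − d/p) = 1 − 554/3,270 = 0.8306.
Q* = √(2DS / (H(1 − d/p))) = √(2 × 132,960 × 511 / (5.38 × 0.8306)).
= √(135,885,120 / 4.4685) ≈ 5514.470.

Q* ≈ 5,514 packs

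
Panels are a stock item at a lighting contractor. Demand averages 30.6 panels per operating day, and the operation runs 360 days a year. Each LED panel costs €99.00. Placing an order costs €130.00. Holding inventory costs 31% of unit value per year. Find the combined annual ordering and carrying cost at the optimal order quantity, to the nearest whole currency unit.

Annual demand D = 30.6 × 360 = 11,016.
Holding cost H = 0.31 × €99.00 = €30.6900 per unit per year.
Q* = √(2DS/H) = √(2 × 11,016 × 130 / 30.69) ≈ 305.49.
At the optimum the two cost components are equal, so total cost = 2·(Q*/2)H = Q*·H.
Minimum total = √(2DSH) = √(2 × 11,016 × 130 × 30.69) ≈ 9375.557.

TC* ≈ €9,376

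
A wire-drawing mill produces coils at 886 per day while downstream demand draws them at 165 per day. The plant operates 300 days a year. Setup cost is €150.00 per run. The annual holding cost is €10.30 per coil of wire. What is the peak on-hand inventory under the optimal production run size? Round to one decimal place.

I_max ≈ 1,083.2 coils

Annual demand D = 165 × 300 = 49,500.
Production build-up factor (1 − d/p) = 1 − 165/886 = 0.8138.
Q* = √(2DS / (H(1 − d/p))) = √(2 × 49,500 × 150 / (10.3 × 0.8138)).
= √(14,850,000 / 8.3818) ≈ 1331.048.
Maximum inventory = Q*(1 − d/p) = 1331.048 × 0.8138 ≈ 1083.167.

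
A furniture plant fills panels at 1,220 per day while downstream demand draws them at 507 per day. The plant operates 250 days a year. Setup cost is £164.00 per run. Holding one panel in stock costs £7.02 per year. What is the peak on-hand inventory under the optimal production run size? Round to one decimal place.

Annual demand D = 507 × 250 = 126,750.
Production build-up factor (1 − d/p) = 1 − 507/1,220 = 0.5844.
Q* = √(2DS / (H(1 − d/p))) = √(2 × 126,750 × 164 / (7.02 × 0.5844)).
= √(41,574,000 / 4.1027) ≈ 3183.299.
Maximum inventory = Q*(1 − d/p) = 3183.299 × 0.5844 ≈ 1860.404.

I_max ≈ 1,860.4 panels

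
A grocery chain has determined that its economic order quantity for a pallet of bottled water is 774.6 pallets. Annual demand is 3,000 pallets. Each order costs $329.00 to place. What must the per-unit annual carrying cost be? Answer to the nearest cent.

H ≈ $3.29

Invert the EOQ relation Q*² = 2DS/H.
From Q* = √(2DS/H): H = 2DS / Q*² = 2 × 3,000 × 329 / 774.6² = 3.2900.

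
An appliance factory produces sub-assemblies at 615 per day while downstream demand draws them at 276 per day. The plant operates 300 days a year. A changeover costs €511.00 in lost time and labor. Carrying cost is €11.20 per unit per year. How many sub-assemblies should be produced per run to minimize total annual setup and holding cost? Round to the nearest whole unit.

Annual demand D = 276 × 300 = 82,800.
Production build-up factor (1 − d/p) = 1 − 276/615 = 0.5512.
Q* = √(2DS / (H(1 − d/p))) = √(2 × 82,800 × 511 / (11.2 × 0.5512)).
= √(84,621,600 / 6.1737) ≈ 3702.280.

Q* ≈ 3,702 sub-assemblies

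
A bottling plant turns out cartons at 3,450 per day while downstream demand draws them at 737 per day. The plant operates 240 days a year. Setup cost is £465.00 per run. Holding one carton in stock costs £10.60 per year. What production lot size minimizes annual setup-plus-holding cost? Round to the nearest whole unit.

Annual demand D = 737 × 240 = 176,880.
Production build-up factor (1 − d/p) = 1 − 737/3,450 = 0.7864.
Q* = √(2DS / (H(1 − d/p))) = √(2 × 176,880 × 465 / (10.6 × 0.7864)).
= √(164,498,400 / 8.3356) ≈ 4442.348.

Q* ≈ 4,442 cartons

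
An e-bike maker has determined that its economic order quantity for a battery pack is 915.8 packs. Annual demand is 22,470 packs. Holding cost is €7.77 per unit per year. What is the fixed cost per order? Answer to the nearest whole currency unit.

S ≈ €145

The basic EOQ model gives Q* = √(2DS/H); rearrange for the unknown.
From Q* = √(2DS/H): S = Q*²H / (2D) = 915.8² × 7.77 / (2 × 22,470) = 145.0071.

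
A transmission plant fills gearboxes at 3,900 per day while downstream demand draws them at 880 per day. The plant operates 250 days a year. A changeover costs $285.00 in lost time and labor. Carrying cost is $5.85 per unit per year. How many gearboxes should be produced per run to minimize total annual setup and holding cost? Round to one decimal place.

Annual demand D = 880 × 250 = 220,000.
Production build-up factor (1 − d/p) = 1 − 880/3,900 = 0.7744.
Q* = √(2DS / (H(1 − d/p))) = √(2 × 220,000 × 285 / (5.85 × 0.7744)).
= √(125,400,000 / 4.53) ≈ 5261.380.

Q* ≈ 5,261.4 gearboxes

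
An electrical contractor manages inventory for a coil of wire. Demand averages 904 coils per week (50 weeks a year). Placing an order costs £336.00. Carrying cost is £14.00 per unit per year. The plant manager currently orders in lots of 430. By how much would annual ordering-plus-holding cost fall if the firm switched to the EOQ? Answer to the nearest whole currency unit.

Extra cost ≈ £17,708 per year

Annual demand D = 904 × 50 = 45,200.
EOQ = √(2DS/H) = √(2 × 45,200 × 336 / 14) ≈ 1472.96.
Cost at Q* = (D/Q*)S + (Q*/2)H = √(2DSH) ≈ £20,621.39.
Cost at Q = 430: (45,200/430)×336 + (430/2)×14 = £35,319.07 + £3,010.00 = £38,329.07.
Excess = £38,329.07 − £20,621.39 = £17,707.68.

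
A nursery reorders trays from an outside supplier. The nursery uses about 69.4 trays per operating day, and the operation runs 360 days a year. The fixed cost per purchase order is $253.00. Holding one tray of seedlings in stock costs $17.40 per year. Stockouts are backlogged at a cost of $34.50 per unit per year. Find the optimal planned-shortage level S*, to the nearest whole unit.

Annual demand D = 69.4 × 360 = 24,984.
With planned backorders, Q* = √(2DS/H) · √((H+B)/B).
√(2DS/H) = √(2 × 24,984 × 253 / 17.4) = 852.377.
√((H+B)/B) = √((17.4+34.5)/34.5) = 1.2265.
Q* ≈ 1045.456.
S* = Q* · H/(H+B) = 1045.456 × 17.4/51.9 ≈ 350.500.

S* ≈ 350 trays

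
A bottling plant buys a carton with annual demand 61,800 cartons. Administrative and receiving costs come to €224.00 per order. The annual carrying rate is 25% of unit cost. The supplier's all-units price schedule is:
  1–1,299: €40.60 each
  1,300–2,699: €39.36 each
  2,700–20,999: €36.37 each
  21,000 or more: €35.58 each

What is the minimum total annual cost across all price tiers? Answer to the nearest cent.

TC* ≈ €2,265,067.99

Holding cost per unit per year at price C is H = 0.25·C.
Candidates are each tier's EOQ (if it falls in that tier) and each price-break quantity.
Tier 1 (€40.60): EOQ = 1651.6 exceeds tier's upper bound 1299, so this tier is dominated.
EOQ at €39.36 = 1677.4 (feasible in tier 2): TC = 61,800×€39.36 + (61,800/1677.4)×224 + (1677.4/2)×0.25×€39.36 = €2,448,953.58.
EOQ at €36.37 = 1745.0 < 2700, so use break Q=2700: TC = 61,800×€36.37 + (61,800/2700.0)×224 + (2700.0/2)×0.25×€36.37 = €2,265,067.99.
EOQ at €35.58 = 1764.3 < 21000, so use break Q=21000: TC = 61,800×€35.58 + (61,800/21000.0)×224 + (21000.0/2)×0.25×€35.58 = €2,292,900.70.
Lowest total cost among the candidates is at Q = 2700.0.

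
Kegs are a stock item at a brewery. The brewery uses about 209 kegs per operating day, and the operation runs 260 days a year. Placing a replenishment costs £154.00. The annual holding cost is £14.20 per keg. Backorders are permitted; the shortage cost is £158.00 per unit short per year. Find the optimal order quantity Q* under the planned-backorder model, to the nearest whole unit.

Q* ≈ 1,133 kegs

Annual demand D = 209 × 260 = 54,340.
With planned backorders, Q* = √(2DS/H) · √((H+B)/B).
√(2DS/H) = √(2 × 54,340 × 154 / 14.2) = 1085.653.
√((H+B)/B) = √((14.2+158)/158) = 1.0440.
Q* ≈ 1133.389.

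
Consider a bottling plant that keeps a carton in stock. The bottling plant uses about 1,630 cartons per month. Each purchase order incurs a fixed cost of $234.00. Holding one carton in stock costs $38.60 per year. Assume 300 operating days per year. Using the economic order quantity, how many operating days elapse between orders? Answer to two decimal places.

T ≈ 7.47 days

Annual demand D = 1,630 × 12 = 19,560.
The optimal lot size = √(2DS/H) = √(2 × 19,560 × 234 / 38.6) ≈ 486.98.
Cycle time = Q*/D × 300 = 486.98 / 19,560 × 300 ≈ 7.469 days.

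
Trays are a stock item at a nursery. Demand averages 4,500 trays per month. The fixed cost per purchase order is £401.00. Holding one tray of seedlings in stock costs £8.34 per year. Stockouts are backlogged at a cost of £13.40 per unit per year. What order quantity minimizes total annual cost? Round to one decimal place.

Q* ≈ 2,902.5 trays

Annual demand D = 4,500 × 12 = 54,000.
With planned backorders, Q* = √(2DS/H) · √((H+B)/B).
√(2DS/H) = √(2 × 54,000 × 401 / 8.34) = 2278.773.
√((H+B)/B) = √((8.34+13.4)/13.4) = 1.2737.
Q* ≈ 2902.541.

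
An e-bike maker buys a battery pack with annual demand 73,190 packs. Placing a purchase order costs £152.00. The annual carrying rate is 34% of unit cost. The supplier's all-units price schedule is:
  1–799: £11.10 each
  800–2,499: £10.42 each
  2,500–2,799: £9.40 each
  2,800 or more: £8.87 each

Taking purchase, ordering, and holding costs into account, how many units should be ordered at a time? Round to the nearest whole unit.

Q* ≈ 2,800 packs

Holding cost per unit per year at price C is H = 0.34·C.
Candidates are each tier's EOQ (if it falls in that tier) and each price-break quantity.
Tier 1 (£11.10): EOQ = 2428.1 exceeds tier's upper bound 799, so this tier is dominated.
Tier 2 (£10.42): EOQ = 2506.0 exceeds tier's upper bound 2499, so this tier is dominated.
EOQ at £9.40 = 2638.5 (feasible in tier 3): TC = 73,190×£9.40 + (73,190/2638.5)×152 + (2638.5/2)×0.34×£9.40 = £696,418.69.
EOQ at £8.87 = 2716.2 < 2800, so use break Q=2800: TC = 73,190×£8.87 + (73,190/2800.0)×152 + (2800.0/2)×0.34×£8.87 = £657,390.59.
Lowest total cost is £657,390.59 at Q = 2800.0.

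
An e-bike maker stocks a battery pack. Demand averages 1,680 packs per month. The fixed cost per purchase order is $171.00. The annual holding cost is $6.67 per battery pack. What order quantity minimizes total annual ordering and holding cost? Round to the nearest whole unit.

Q* ≈ 1,017 packs

Annual demand D = 1,680 × 12 = 20,160.
EOQ = √(2DS / H) = √(2 × 20,160 × 171 / 6.67).
= √(6,894,720 / 6.67) = √1,033,691.1544 ≈ 1016.706.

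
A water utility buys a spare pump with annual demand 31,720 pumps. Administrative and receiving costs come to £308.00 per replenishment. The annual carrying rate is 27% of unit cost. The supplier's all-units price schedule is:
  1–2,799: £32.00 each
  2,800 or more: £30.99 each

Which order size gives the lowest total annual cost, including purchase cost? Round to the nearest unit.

Holding cost per unit per year at price C is H = 0.27·C.
Evaluate total cost at each tier's feasible EOQ or, if the EOQ is below the tier, at the tier's minimum quantity.
EOQ at £32.00 = 1503.8 (feasible in tier 1): TC = 31,720×£32.00 + (31,720/1503.8)×308 + (1503.8/2)×0.27×£32.00 = £1,028,033.13.
EOQ at £30.99 = 1528.1 < 2800, so use break Q=2800: TC = 31,720×£30.99 + (31,720/2800.0)×308 + (2800.0/2)×0.27×£30.99 = £998,206.22.
Lowest total cost is £998,206.22 at Q = 2800.0.

Q* ≈ 2,800 pumps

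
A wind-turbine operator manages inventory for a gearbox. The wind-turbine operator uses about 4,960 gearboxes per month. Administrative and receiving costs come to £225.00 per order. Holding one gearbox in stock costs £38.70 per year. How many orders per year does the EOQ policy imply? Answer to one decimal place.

N ≈ 71.5 orders per year

Annual demand D = 4,960 × 12 = 59,520.
Q* = √(2DS/H) = √(2 × 59,520 × 225 / 38.7) ≈ 831.92.
Orders per year = D / Q* = 59,520 / 831.92 ≈ 71.545.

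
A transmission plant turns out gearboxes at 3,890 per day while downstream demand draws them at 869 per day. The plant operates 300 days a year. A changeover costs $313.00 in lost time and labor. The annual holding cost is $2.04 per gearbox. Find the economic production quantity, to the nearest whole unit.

Annual demand D = 869 × 300 = 260,700.
Production build-up factor (1 − d/p) = 1 − 869/3,890 = 0.7766.
Q* = √(2DS / (H(1 − d/p))) = √(2 × 260,700 × 313 / (2.04 × 0.7766)).
= √(163,198,200 / 1.5843) ≈ 10149.439.

Q* ≈ 10,149 gearboxes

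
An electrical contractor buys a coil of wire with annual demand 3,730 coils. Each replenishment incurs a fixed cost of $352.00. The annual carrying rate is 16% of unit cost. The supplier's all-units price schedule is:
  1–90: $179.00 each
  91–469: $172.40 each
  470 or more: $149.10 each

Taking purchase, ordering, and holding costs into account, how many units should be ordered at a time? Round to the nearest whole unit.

Holding cost per unit per year at price C is H = 0.16·C.
Candidates are each tier's EOQ (if it falls in that tier) and each price-break quantity.
Tier 1 ($179.00): EOQ = 302.8 exceeds tier's upper bound 90, so this tier is dominated.
EOQ at $172.40 = 308.5 (feasible in tier 2): TC = 3,730×$172.40 + (3,730/308.5)×352 + (308.5/2)×0.16×$172.40 = $651,562.78.
EOQ at $149.10 = 331.8 < 470, so use break Q=470: TC = 3,730×$149.10 + (3,730/470.0)×352 + (470.0/2)×0.16×$149.10 = $564,542.69.
Lowest total cost is $564,542.69 at Q = 470.0.

Q* ≈ 470 coils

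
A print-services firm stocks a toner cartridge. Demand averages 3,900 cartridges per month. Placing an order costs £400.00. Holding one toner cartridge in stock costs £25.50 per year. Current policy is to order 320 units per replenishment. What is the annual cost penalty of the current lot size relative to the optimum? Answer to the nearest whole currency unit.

Annual demand D = 3,900 × 12 = 46,800.
EOQ = √(2DS/H) = √(2 × 46,800 × 400 / 25.5) ≈ 1211.71.
Cost at Q* = (D/Q*)S + (Q*/2)H = √(2DSH) ≈ £30,898.54.
Cost at Q = 320: (46,800/320)×400 + (320/2)×25.5 = £58,500.00 + £4,080.00 = £62,580.00.
Excess = £62,580.00 − £30,898.54 = £31,681.46.

Extra cost ≈ £31,681 per year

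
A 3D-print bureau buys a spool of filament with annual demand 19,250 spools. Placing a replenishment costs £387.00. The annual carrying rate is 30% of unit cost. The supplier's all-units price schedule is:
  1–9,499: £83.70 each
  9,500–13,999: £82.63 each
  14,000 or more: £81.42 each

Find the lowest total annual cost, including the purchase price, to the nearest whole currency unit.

Holding cost per unit per year at price C is H = 0.30·C.
Candidates are each tier's EOQ (if it falls in that tier) and each price-break quantity.
EOQ at £83.70 = 770.3 (feasible in tier 1): TC = 19,250×£83.70 + (19,250/770.3)×387 + (770.3/2)×0.30×£83.70 = £1,630,567.35.
EOQ at £82.63 = 775.3 < 9500, so use break Q=9500: TC = 19,250×£82.63 + (19,250/9500.0)×387 + (9500.0/2)×0.30×£82.63 = £1,709,159.43.
EOQ at £81.42 = 781.0 < 14000, so use break Q=14000: TC = 19,250×£81.42 + (19,250/14000.0)×387 + (14000.0/2)×0.30×£81.42 = £1,738,849.12.
Lowest total cost among the candidates is at Q = 770.3.

TC* ≈ £1,630,567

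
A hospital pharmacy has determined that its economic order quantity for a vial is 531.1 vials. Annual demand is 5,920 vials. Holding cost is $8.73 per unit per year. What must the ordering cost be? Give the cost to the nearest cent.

Squaring Q* = √(2DS/H) gives Q*² = 2DS/H.
From Q* = √(2DS/H): S = Q*²H / (2D) = 531.1² × 8.73 / (2 × 5,920) = 207.9769.

S ≈ $207.98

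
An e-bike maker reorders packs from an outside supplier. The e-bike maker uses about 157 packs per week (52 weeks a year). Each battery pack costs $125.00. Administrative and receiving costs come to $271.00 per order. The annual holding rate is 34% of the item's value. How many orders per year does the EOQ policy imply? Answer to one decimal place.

N ≈ 25.3 orders per year

Annual demand D = 157 × 52 = 8,164.
Holding cost H = 0.34 × $125.00 = $42.5000 per unit per year.
Q* = √(2DS/H) = √(2 × 8,164 × 271 / 42.5) ≈ 322.67.
Orders per year = D / Q* = 8,164 / 322.67 ≈ 25.302.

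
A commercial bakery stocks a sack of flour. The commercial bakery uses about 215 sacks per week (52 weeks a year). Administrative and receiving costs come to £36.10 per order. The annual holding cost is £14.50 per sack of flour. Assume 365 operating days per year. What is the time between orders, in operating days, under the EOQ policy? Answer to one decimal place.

T ≈ 7.7 days

Annual demand D = 215 × 52 = 11,180.
EOQ = √(2DS/H) = √(2 × 11,180 × 36.1 / 14.5) ≈ 235.94.
Cycle time = Q*/D × 365 = 235.94 / 11,180 × 365 ≈ 7.703 days.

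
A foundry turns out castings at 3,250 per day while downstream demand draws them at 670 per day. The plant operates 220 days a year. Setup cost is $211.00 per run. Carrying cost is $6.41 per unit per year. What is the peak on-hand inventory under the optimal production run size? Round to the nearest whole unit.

Annual demand D = 670 × 220 = 147,400.
Production build-up factor (1 − d/p) = 1 − 670/3,250 = 0.7938.
Q* = √(2DS / (H(1 − d/p))) = √(2 × 147,400 × 211 / (6.41 × 0.7938)).
= √(62,202,800 / 5.0886) ≈ 3496.293.
Maximum inventory = Q*(1 − d/p) = 3496.293 × 0.7938 ≈ 2775.518.

I_max ≈ 2,776 castings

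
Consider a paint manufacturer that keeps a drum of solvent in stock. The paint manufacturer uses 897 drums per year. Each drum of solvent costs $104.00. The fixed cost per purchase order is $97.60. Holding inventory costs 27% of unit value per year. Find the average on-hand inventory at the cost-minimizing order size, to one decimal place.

Holding cost H = 0.27 × $104.00 = $28.0800 per unit per year.
Q* = √(2DS/H) = √(2 × 897 × 97.6 / 28.08) ≈ 78.97.
Average inventory = Q*/2 ≈ 78.97 / 2 = 39.483.

Average inventory ≈ 39.5 drums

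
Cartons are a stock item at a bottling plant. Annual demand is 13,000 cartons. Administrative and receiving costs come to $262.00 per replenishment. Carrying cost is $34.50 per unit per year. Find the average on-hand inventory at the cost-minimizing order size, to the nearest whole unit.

Average inventory ≈ 222 cartons

Q* = √(2DS/H) = √(2 × 13,000 × 262 / 34.5) ≈ 444.35.
Average inventory = Q*/2 ≈ 444.35 / 2 = 222.176.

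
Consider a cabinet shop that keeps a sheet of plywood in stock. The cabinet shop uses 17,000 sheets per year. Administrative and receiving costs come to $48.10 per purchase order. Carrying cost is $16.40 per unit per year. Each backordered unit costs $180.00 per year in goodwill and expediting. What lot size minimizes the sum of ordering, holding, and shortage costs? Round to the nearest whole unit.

Q* ≈ 330 sheets

With planned backorders, Q* = √(2DS/H) · √((H+B)/B).
√(2DS/H) = √(2 × 17,000 × 48.1 / 16.4) = 315.784.
√((H+B)/B) = √((16.4+180)/180) = 1.0446.
Q* ≈ 329.856.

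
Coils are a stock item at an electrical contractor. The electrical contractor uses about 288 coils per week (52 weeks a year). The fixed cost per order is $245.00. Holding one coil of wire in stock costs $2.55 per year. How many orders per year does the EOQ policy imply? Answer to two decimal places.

Annual demand D = 288 × 52 = 14,976.
EOQ = √(2DS/H) = √(2 × 14,976 × 245 / 2.55) ≈ 1696.39.
Orders per year = D / Q* = 14,976 / 1696.39 ≈ 8.828.

N ≈ 8.83 orders per year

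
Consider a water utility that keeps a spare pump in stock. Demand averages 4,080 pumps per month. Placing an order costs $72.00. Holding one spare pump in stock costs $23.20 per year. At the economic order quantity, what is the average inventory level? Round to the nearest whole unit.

Annual demand D = 4,080 × 12 = 48,960.
EOQ = √(2DS/H) = √(2 × 48,960 × 72 / 23.2) ≈ 551.26.
Average inventory = Q*/2 ≈ 551.26 / 2 = 275.631.

Average inventory ≈ 276 pumps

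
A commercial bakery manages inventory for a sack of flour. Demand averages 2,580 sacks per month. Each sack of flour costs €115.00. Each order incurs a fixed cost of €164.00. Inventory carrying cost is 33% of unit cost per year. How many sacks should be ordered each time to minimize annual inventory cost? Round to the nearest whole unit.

Q* ≈ 517 sacks

Annual demand D = 2,580 × 12 = 30,960.
Holding cost H = 0.33 × €115.00 = €37.9500 per unit per year.
EOQ = √(2DS / H) = √(2 × 30,960 × 164 / 37.95).
= √(10,154,880 / 37.95) = √267,585.7708 ≈ 517.287.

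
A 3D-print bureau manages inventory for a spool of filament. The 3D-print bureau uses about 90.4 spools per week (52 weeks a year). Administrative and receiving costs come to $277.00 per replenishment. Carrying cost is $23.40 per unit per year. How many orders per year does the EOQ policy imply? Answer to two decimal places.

Annual demand D = 90.4 × 52 = 4,700.8.
The optimal lot size = √(2DS/H) = √(2 × 4,700.8 × 277 / 23.4) ≈ 333.61.
Orders per year = D / Q* = 4,700.8 / 333.61 ≈ 14.091.

N ≈ 14.09 orders per year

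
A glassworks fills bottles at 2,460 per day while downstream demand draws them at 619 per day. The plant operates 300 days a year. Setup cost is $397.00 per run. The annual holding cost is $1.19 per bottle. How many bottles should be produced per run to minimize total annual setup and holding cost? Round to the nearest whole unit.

Annual demand D = 619 × 300 = 185,700.
Production build-up factor (1 − d/p) = 1 − 619/2,460 = 0.7484.
Q* = √(2DS / (H(1 − d/p))) = √(2 × 185,700 × 397 / (1.19 × 0.7484)).
= √(147,445,800 / 0.8906) ≈ 12867.180.

Q* ≈ 12,867 bottles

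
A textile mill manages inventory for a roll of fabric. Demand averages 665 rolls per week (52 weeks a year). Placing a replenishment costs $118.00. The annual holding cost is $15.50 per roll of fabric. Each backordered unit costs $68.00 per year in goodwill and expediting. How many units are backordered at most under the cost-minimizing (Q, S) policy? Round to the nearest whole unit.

Annual demand D = 665 × 52 = 34,580.
With planned backorders, Q* = √(2DS/H) · √((H+B)/B).
√(2DS/H) = √(2 × 34,580 × 118 / 15.5) = 725.609.
√((H+B)/B) = √((15.5+68)/68) = 1.1081.
Q* ≈ 804.065.
S* = Q* · H/(H+B) = 804.065 × 15.5/83.5 ≈ 149.258.

S* ≈ 149 rolls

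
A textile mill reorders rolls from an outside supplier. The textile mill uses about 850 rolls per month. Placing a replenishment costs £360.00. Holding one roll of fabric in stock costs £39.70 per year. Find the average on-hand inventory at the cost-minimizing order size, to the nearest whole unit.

Average inventory ≈ 215 rolls

Annual demand D = 850 × 12 = 10,200.
EOQ = √(2DS/H) = √(2 × 10,200 × 360 / 39.7) ≈ 430.10.
Average inventory = Q*/2 ≈ 430.10 / 2 = 215.051.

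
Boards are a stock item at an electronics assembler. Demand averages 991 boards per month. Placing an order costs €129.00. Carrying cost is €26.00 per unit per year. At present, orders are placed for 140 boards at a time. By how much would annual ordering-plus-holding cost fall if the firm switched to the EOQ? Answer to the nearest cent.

Annual demand D = 991 × 12 = 11,892.
EOQ = √(2DS/H) = √(2 × 11,892 × 129 / 26) ≈ 343.52.
Cost at Q* = (D/Q*)S + (Q*/2)H = √(2DSH) ≈ €8,931.49.
Cost at Q = 140: (11,892/140)×129 + (140/2)×26 = €10,957.63 + €1,820.00 = €12,777.63.
Excess = €12,777.63 − €8,931.49 = €3,846.14.

Extra cost ≈ €3,846.14 per year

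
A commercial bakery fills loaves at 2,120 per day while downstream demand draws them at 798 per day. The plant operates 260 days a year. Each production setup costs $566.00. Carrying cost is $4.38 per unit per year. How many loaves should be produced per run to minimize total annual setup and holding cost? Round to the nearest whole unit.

Q* ≈ 9,273 loaves

Annual demand D = 798 × 260 = 207,480.
Production build-up factor (1 − d/p) = 1 − 798/2,120 = 0.6236.
Q* = √(2DS / (H(1 − d/p))) = √(2 × 207,480 × 566 / (4.38 × 0.6236)).
= √(234,867,360 / 2.7313) ≈ 9273.133.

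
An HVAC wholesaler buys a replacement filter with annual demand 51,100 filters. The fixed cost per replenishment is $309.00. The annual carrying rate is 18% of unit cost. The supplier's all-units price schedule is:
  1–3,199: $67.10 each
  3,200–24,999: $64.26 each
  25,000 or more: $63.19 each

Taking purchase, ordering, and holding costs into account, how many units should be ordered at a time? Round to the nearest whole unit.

Q* ≈ 3,200 filters

Holding cost per unit per year at price C is H = 0.18·C.
For each price level, check whether its EOQ is feasible; otherwise the best quantity at that price is the breakpoint.
EOQ at $67.10 = 1617.0 (feasible in tier 1): TC = 51,100×$67.10 + (51,100/1617.0)×309 + (1617.0/2)×0.18×$67.10 = $3,448,340.00.
EOQ at $64.26 = 1652.3 < 3200, so use break Q=3200: TC = 51,100×$64.26 + (51,100/3200.0)×309 + (3200.0/2)×0.18×$64.26 = $3,307,127.22.
EOQ at $63.19 = 1666.3 < 25000, so use break Q=25000: TC = 51,100×$63.19 + (51,100/25000.0)×309 + (25000.0/2)×0.18×$63.19 = $3,371,818.10.
Lowest total cost is $3,307,127.22 at Q = 3200.0.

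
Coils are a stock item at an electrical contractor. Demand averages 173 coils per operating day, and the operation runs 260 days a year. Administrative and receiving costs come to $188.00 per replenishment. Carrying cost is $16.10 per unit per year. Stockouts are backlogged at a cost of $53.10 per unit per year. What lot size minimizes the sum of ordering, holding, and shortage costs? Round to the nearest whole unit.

Annual demand D = 173 × 260 = 44,980.
With planned backorders, Q* = √(2DS/H) · √((H+B)/B).
√(2DS/H) = √(2 × 44,980 × 188 / 16.1) = 1024.922.
√((H+B)/B) = √((16.1+53.1)/53.1) = 1.1416.
Q* ≈ 1170.029.

Q* ≈ 1,170 coils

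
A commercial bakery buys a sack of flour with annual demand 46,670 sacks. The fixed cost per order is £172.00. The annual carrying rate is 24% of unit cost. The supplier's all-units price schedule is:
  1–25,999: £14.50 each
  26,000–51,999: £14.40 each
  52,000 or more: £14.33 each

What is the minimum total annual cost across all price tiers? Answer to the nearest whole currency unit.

Holding cost per unit per year at price C is H = 0.24·C.
Evaluate total cost at each tier's feasible EOQ or, if the EOQ is below the tier, at the tier's minimum quantity.
EOQ at £14.50 = 2147.9 (feasible in tier 1): TC = 46,670×£14.50 + (46,670/2147.9)×172 + (2147.9/2)×0.24×£14.50 = £684,189.60.
EOQ at £14.40 = 2155.3 < 26000, so use break Q=26000: TC = 46,670×£14.40 + (46,670/26000.0)×172 + (26000.0/2)×0.24×£14.40 = £717,284.74.
EOQ at £14.33 = 2160.6 < 52000, so use break Q=52000: TC = 46,670×£14.33 + (46,670/52000.0)×172 + (52000.0/2)×0.24×£14.33 = £758,354.67.
Lowest total cost among the candidates is at Q = 2147.9.

TC* ≈ £684,190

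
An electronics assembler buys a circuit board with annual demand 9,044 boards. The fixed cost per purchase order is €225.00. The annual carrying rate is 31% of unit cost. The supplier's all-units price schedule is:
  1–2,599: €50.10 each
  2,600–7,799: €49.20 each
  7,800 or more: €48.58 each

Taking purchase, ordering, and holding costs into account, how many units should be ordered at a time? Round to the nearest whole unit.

Holding cost per unit per year at price C is H = 0.31·C.
For each price level, check whether its EOQ is feasible; otherwise the best quantity at that price is the breakpoint.
EOQ at €50.10 = 511.9 (feasible in tier 1): TC = 9,044×€50.10 + (9,044/511.9)×225 + (511.9/2)×0.31×€50.10 = €461,054.75.
EOQ at €49.20 = 516.6 < 2600, so use break Q=2600: TC = 9,044×€49.20 + (9,044/2600.0)×225 + (2600.0/2)×0.31×€49.20 = €465,575.05.
EOQ at €48.58 = 519.8 < 7800, so use break Q=7800: TC = 9,044×€48.58 + (9,044/7800.0)×225 + (7800.0/2)×0.31×€48.58 = €498,351.62.
Lowest total cost is €461,054.75 at Q = 511.9.

Q* ≈ 512 boards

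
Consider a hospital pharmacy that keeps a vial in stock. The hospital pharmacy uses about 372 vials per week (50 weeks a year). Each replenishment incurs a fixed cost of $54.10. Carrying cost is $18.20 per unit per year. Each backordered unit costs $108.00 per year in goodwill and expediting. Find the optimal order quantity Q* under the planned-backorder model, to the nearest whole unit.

Q* ≈ 359 vials

Annual demand D = 372 × 50 = 18,600.
With planned backorders, Q* = √(2DS/H) · √((H+B)/B).
√(2DS/H) = √(2 × 18,600 × 54.1 / 18.2) = 332.533.
√((H+B)/B) = √((18.2+108)/108) = 1.0810.
Q* ≈ 359.461.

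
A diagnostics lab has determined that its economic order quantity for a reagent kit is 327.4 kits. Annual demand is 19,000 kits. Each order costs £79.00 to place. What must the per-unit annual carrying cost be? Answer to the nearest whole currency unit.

Invert the EOQ relation Q*² = 2DS/H.
From Q* = √(2DS/H): H = 2DS / Q*² = 2 × 19,000 × 79 / 327.4² = 28.0061.

H ≈ £28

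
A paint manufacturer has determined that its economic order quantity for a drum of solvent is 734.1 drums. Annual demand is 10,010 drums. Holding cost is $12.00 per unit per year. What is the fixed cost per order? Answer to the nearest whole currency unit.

S ≈ $323

Invert the EOQ relation Q*² = 2DS/H.
From Q* = √(2DS/H): S = Q*²H / (2D) = 734.1² × 12 / (2 × 10,010) = 323.0187.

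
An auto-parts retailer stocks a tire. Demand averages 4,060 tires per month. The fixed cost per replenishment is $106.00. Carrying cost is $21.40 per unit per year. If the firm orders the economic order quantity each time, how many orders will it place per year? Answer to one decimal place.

Annual demand D = 4,060 × 12 = 48,720.
The optimal lot size = √(2DS/H) = √(2 × 48,720 × 106 / 21.4) ≈ 694.73.
Orders per year = D / Q* = 48,720 / 694.73 ≈ 70.128.

N ≈ 70.1 orders per year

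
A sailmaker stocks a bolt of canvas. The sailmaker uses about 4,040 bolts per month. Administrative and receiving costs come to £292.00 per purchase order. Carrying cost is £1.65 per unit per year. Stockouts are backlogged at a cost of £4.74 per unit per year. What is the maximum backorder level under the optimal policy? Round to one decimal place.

Annual demand D = 4,040 × 12 = 48,480.
With planned backorders, Q* = √(2DS/H) · √((H+B)/B).
√(2DS/H) = √(2 × 48,480 × 292 / 1.65) = 4142.340.
√((H+B)/B) = √((1.65+4.74)/4.74) = 1.1611.
Q* ≈ 4809.578.
S* = Q* · H/(H+B) = 4809.578 × 1.65/6.39 ≈ 1241.910.

S* ≈ 1,241.9 bolts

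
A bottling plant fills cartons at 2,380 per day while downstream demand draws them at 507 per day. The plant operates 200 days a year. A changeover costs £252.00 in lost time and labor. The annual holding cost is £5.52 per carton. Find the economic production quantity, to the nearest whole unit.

Q* ≈ 3,430 cartons

Annual demand D = 507 × 200 = 101,400.
Production build-up factor (1 − d/p) = 1 − 507/2,380 = 0.7870.
Q* = √(2DS / (H(1 − d/p))) = √(2 × 101,400 × 252 / (5.52 × 0.7870)).
= √(51,105,600 / 4.3441) ≈ 3429.922.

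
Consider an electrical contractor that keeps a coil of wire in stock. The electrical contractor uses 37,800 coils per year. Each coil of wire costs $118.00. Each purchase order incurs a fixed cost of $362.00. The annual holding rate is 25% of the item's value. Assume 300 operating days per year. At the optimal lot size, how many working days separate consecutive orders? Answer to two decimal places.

Holding cost H = 0.25 × $118.00 = $29.5000 per unit per year.
The optimal lot size = √(2DS/H) = √(2 × 37,800 × 362 / 29.5) ≈ 963.17.
Cycle time = Q*/D × 300 = 963.17 / 37,800 × 300 ≈ 7.644 days.

T ≈ 7.64 days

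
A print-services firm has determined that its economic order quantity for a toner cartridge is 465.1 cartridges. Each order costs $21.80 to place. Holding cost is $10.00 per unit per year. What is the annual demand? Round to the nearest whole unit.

The basic EOQ model gives Q* = √(2DS/H); rearrange for the unknown.
From Q* = √(2DS/H): D = Q*²H / (2S) = 465.1² × 10 / (2 × 21.8) = 49614.222.

D ≈ 49,614 cartridges per year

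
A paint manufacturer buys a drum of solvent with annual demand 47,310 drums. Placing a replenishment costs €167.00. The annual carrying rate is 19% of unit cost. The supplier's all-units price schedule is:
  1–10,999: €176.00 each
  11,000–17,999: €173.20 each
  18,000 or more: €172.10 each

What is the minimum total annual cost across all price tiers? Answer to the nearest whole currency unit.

TC* ≈ €8,349,547

Holding cost per unit per year at price C is H = 0.19·C.
For each price level, check whether its EOQ is feasible; otherwise the best quantity at that price is the breakpoint.
EOQ at €176.00 = 687.4 (feasible in tier 1): TC = 47,310×€176.00 + (47,310/687.4)×167 + (687.4/2)×0.19×€176.00 = €8,349,547.03.
EOQ at €173.20 = 692.9 < 11000, so use break Q=11000: TC = 47,310×€173.20 + (47,310/11000.0)×167 + (11000.0/2)×0.19×€173.20 = €8,375,804.25.
EOQ at €172.10 = 695.2 < 18000, so use break Q=18000: TC = 47,310×€172.10 + (47,310/18000.0)×167 + (18000.0/2)×0.19×€172.10 = €8,436,780.93.
Lowest total cost among the candidates is at Q = 687.4.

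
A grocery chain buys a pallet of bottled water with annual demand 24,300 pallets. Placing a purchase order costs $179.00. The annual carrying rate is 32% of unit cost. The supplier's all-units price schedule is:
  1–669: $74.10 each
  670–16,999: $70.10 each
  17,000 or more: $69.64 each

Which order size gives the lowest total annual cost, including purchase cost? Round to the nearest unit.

Q* ≈ 670 pallets

Holding cost per unit per year at price C is H = 0.32·C.
Evaluate total cost at each tier's feasible EOQ or, if the EOQ is below the tier, at the tier's minimum quantity.
EOQ at $74.10 = 605.7 (feasible in tier 1): TC = 24,300×$74.10 + (24,300/605.7)×179 + (605.7/2)×0.32×$74.10 = $1,814,992.46.
EOQ at $70.10 = 622.7 < 670, so use break Q=670: TC = 24,300×$70.10 + (24,300/670.0)×179 + (670.0/2)×0.32×$70.10 = $1,717,436.81.
EOQ at $69.64 = 624.8 < 17000, so use break Q=17000: TC = 24,300×$69.64 + (24,300/17000.0)×179 + (17000.0/2)×0.32×$69.64 = $1,881,928.66.
Lowest total cost is $1,717,436.81 at Q = 670.0.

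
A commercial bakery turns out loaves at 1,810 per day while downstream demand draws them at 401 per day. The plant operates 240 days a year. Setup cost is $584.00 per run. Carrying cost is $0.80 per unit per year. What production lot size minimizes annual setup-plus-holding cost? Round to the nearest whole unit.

Annual demand D = 401 × 240 = 96,240.
Production build-up factor (1 − d/p) = 1 − 401/1,810 = 0.7785.
Q* = √(2DS / (H(1 − d/p))) = √(2 × 96,240 × 584 / (0.8 × 0.7785)).
= √(112,408,320 / 0.6228) ≈ 13435.011.

Q* ≈ 13,435 loaves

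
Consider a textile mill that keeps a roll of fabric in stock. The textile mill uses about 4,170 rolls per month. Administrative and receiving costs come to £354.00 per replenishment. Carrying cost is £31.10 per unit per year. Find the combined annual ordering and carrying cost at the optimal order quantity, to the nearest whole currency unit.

Annual demand D = 4,170 × 12 = 50,040.
The optimal lot size = √(2DS/H) = √(2 × 50,040 × 354 / 31.1) ≈ 1067.32.
At the optimum the two cost components are equal, so total cost = 2·(Q*/2)H = Q*·H.
Minimum total = √(2DSH) = √(2 × 50,040 × 354 × 31.1) ≈ 33193.685.

TC* ≈ £33,194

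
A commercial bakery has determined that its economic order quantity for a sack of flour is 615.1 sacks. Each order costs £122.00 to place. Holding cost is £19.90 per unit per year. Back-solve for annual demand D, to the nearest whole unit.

Squaring Q* = √(2DS/H) gives Q*² = 2DS/H.
From Q* = √(2DS/H): D = Q*²H / (2S) = 615.1² × 19.9 / (2 × 122) = 30857.071.

D ≈ 30,857 sacks per year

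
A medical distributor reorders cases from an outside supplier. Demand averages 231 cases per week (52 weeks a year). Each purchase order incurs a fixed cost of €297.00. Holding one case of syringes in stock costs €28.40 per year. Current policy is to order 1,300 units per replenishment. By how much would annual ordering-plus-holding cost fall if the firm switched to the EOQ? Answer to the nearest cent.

Annual demand D = 231 × 52 = 12,012.
EOQ = √(2DS/H) = √(2 × 12,012 × 297 / 28.4) ≈ 501.24.
Cost at Q* = (D/Q*)S + (Q*/2)H = √(2DSH) ≈ €14,235.08.
Cost at Q = 1,300: (12,012/1,300)×297 + (1,300/2)×28.4 = €2,744.28 + €18,460.00 = €21,204.28.
Excess = €21,204.28 − €14,235.08 = €6,969.20.

Extra cost ≈ €6,969.20 per year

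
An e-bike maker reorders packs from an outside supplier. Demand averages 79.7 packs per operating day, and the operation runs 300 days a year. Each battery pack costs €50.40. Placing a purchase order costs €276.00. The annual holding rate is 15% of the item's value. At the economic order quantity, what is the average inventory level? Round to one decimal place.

Annual demand D = 79.7 × 300 = 23,910.
Holding cost H = 0.15 × €50.40 = €7.5600 per unit per year.
The optimal lot size = √(2DS/H) = √(2 × 23,910 × 276 / 7.56) ≈ 1321.29.
Average inventory = Q*/2 ≈ 1321.29 / 2 = 660.645.

Average inventory ≈ 660.6 packs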